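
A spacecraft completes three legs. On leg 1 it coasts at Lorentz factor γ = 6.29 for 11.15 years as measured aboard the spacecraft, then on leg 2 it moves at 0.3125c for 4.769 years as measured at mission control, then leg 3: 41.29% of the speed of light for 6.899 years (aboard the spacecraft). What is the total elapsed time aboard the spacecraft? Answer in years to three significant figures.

Leg 1: 11.15 years is already measured aboard the spacecraft.
Leg 2: γ = 1/√(1 − 0.3125²) = 1/√0.9023 = 1.053; τ_2 = 4.769/1.053 = 4.530 years.
Leg 3: 6.899 years is already measured aboard the spacecraft.
Total: 11.15 + 4.530 + 6.899 years.

τ = 22.6 years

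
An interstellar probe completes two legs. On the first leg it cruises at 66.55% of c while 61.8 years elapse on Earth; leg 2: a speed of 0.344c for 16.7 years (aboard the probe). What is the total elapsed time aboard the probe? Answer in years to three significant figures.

Leg 1: β = 0.6655; γ = 1/√(1 − 0.6655²) = 1/√0.5571 = 1.340; τ_1 = 61.8/1.340 = 46.13 years.
Leg 2: 16.7 years is already measured aboard the probe.
Total: 46.13 + 16.70 years.

τ = 62.8 years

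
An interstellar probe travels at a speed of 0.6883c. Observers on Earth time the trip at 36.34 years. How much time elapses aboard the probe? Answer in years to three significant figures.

γ = 1/√(1 − 0.6883²) = 1/√0.5262 = 1.379
The interval measured on Earth is the dilated one; the clock aboard the probe measures the proper time τ = Δt/γ = 36.34/1.379 years.

τ = 26.4 years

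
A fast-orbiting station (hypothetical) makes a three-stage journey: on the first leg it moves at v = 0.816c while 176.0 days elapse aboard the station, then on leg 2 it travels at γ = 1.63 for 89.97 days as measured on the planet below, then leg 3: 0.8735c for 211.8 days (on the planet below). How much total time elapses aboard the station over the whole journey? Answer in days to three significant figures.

Leg 1: 176.0 days is already measured aboard the station.
Leg 2: γ = 1.63; τ_2 = 89.97/1.630 = 55.20 days.
Leg 3: γ = 1/√(1 − 0.8735²) = 1/√0.2370 = 2.054; τ_3 = 211.8/2.054 = 103.1 days.
Total: 176.0 + 55.20 + 103.1 days.

τ = 334 days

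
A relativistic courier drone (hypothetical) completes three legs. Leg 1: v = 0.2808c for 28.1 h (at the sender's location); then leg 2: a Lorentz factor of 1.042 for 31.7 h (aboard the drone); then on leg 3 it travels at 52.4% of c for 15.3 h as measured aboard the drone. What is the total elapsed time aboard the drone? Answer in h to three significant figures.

τ = 74.0 h

Leg 1: γ = 1/√(1 − 0.2808²) = 1/√0.9212 = 1.042; τ_1 = 28.1/1.042 = 26.97 h.
Leg 2: 31.7 h is already measured aboard the drone.
Leg 3: 15.3 h is already measured aboard the drone.
Total: 26.97 + 31.70 + 15.30 h.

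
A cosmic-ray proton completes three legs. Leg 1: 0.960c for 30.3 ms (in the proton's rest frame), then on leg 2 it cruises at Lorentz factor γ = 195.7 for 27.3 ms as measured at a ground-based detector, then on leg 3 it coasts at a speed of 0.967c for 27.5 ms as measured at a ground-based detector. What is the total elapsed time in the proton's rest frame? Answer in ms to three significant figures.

Leg 1: 30.3 ms is already measured in the proton's rest frame.
Leg 2: γ = 195.7; τ_2 = 27.3/195.7 = 0.1395 ms.
Leg 3: γ = 1/√(1 − 0.967²) = 1/√0.06491 = 3.925; τ_3 = 27.5/3.925 = 7.006 ms.
Total: 30.30 + 0.1395 + 7.006 ms.

τ = 37.4 ms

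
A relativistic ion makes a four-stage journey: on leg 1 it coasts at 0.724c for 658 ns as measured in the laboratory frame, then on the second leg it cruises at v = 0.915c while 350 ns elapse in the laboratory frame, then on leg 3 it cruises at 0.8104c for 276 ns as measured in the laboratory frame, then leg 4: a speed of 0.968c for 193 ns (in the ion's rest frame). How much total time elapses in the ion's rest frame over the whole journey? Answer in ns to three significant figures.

τ = 950 ns

Leg 1: γ = 1/√(1 − 0.724²) = 1/√0.4758 = 1.450; τ_1 = 658/1.450 = 453.9 ns.
Leg 2: γ = 1/√(1 − 0.915²) = 1/√0.1628 = 2.479; τ_2 = 350/2.479 = 141.2 ns.
Leg 3: γ = 1/√(1 − 0.8104²) = 1/√0.3433 = 1.707; τ_3 = 276/1.707 = 161.7 ns.
Leg 4: 193 ns is already measured in the ion's rest frame.
Total: 453.9 + 141.2 + 161.7 + 193.0 ns.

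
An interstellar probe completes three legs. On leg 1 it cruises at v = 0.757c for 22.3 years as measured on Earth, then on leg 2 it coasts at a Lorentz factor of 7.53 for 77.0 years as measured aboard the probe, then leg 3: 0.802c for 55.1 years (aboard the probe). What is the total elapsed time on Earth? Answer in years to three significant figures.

Δt = 694 years

Leg 1: 22.3 years is already measured on Earth.
Leg 2: γ = 7.53; Δt_2 = 7.530 × 77.0 = 579.8 years.
Leg 3: γ = 1/√(1 − 0.802²) = 1/√0.3568 = 1.674; Δt_3 = 1.674 × 55.1 = 92.24 years.
Total: 22.30 + 579.8 + 92.24 years.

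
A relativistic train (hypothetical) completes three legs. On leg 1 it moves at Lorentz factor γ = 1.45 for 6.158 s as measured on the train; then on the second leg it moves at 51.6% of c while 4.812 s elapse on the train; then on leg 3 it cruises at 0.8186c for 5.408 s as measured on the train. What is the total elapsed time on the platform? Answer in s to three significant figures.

Leg 1: γ = 1.45; Δt_1 = 1.450 × 6.158 = 8.929 s.
Leg 2: β = 0.516; γ = 1/√(1 − 0.516²) = 1/√0.7337 = 1.167; Δt_2 = 1.167 × 4.812 = 5.618 s.
Leg 3: γ = 1/√(1 − 0.8186²) = 1/√0.3299 = 1.741; Δt_3 = 1.741 × 5.408 = 9.416 s.
Total: 8.929 + 5.618 + 9.416 s.

Δt = 24.0 s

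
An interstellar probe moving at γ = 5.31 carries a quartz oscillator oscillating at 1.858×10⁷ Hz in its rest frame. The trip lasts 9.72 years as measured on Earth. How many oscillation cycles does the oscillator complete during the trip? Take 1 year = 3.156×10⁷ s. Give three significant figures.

N = 1.07×10¹⁵

γ = 5.31
The oscillator's own cycle count is N = f × τ where τ is the proper time aboard the probe. τ = Δt/γ = 9.72/5.310 = 1.831 years = 5.777×10⁷ s.
N = 1.858×10⁷ × 5.777×10⁷ = 1.073×10¹⁵.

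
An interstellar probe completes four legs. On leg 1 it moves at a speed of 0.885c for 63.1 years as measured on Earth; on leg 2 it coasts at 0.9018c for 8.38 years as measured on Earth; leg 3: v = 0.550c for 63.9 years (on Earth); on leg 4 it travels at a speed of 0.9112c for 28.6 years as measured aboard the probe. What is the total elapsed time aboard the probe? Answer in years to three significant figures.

τ = 115 years

Leg 1: γ = 1/√(1 − 0.885²) = 1/√0.2168 = 2.148; τ_1 = 63.1/2.148 = 29.38 years.
Leg 2: γ = 1/√(1 − 0.9018²) = 1/√0.1868 = 2.314; τ_2 = 8.38/2.314 = 3.621 years.
Leg 3: γ = 1/√(1 − 0.550²) = 1/√0.6975 = 1.197; τ_3 = 63.9/1.197 = 53.37 years.
Leg 4: 28.6 years is already measured aboard the probe.
Total: 29.38 + 3.621 + 53.37 + 28.60 years.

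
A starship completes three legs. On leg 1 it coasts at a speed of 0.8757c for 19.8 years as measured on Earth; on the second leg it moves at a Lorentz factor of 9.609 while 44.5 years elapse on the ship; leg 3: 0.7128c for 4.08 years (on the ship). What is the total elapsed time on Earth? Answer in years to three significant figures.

Leg 1: 19.8 years is already measured on Earth.
Leg 2: γ = 9.609; Δt_2 = 9.609 × 44.5 = 427.6 years.
Leg 3: γ = 1/√(1 − 0.7128²) = 1/√0.4919 = 1.426; Δt_3 = 1.426 × 4.08 = 5.817 years.
Total: 19.80 + 427.6 + 5.817 years.

Δt = 453 years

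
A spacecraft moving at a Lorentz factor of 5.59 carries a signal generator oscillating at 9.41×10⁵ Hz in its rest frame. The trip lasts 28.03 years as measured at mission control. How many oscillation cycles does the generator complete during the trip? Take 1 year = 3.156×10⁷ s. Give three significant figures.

N = 1.49×10¹⁴

γ = 5.59
The oscillator's own cycle count is N = f × τ where τ is the proper time aboard the spacecraft. τ = Δt/γ = 28.03/5.590 = 5.014 years = 1.583×10⁸ s.
N = 9.41×10⁵ × 1.583×10⁸ = 1.489×10¹⁴.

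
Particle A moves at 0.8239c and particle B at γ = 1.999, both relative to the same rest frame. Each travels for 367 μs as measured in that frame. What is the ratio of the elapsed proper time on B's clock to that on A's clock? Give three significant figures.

τ_B/τ_A = 0.883

A: γ = 1/√(1 − 0.8239²) = 1/√0.3212 = 1.764. B: γ = 1.999.
τ_A/τ_B = γ_B/γ_A = 1.999/1.764 = 1.133, so τ_B/τ_A = 0.8827.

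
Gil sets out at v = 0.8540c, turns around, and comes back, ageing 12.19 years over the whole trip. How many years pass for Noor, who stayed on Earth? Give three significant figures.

γ = 1/√(1 − 0.8540²) = 1/√0.2707 = 1.922
Earth-frame duration is the dilated interval: Δt = γτ = 1.922 × 12.19 years.

Δt = 23.4 years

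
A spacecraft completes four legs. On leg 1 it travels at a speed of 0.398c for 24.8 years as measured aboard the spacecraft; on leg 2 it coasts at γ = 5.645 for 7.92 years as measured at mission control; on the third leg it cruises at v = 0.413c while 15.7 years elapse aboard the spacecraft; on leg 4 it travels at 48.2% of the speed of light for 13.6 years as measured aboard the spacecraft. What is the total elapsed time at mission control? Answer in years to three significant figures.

Leg 1: γ = 1/√(1 − 0.398²) = 1/√0.8416 = 1.090; Δt_1 = 1.090 × 24.8 = 27.03 years.
Leg 2: 7.92 years is already measured at mission control.
Leg 3: γ = 1/√(1 − 0.413²) = 1/√0.8294 = 1.098; Δt_3 = 1.098 × 15.7 = 17.24 years.
Leg 4: β = 0.482; γ = 1/√(1 − 0.482²) = 1/√0.7677 = 1.141; Δt_4 = 1.141 × 13.6 = 15.52 years.
Total: 27.03 + 7.920 + 17.24 + 15.52 years.

Δt = 67.7 years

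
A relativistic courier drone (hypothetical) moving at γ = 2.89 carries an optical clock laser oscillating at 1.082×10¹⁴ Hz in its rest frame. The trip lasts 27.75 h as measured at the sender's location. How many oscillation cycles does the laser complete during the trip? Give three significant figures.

γ = 2.89
The oscillator's own cycle count is N = f × τ where τ is the proper time aboard the drone. τ = Δt/γ = 27.75/2.890 = 9.602 h = 3.457×10⁴ s.
N = 1.082×10¹⁴ × 3.457×10⁴ = 3.740×10¹⁸.

N = 3.74×10¹⁸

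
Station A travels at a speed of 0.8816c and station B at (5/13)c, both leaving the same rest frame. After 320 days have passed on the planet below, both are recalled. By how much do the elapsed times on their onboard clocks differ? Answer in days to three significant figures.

A: γ = 1/√(1 − 0.8816²) = 1/√0.2228 = 2.119; τ_A = 320/2.119 = 151.0 days.
B: γ = 1/√(1 − (5/13)²) = 13/12 ≈ 1.083; τ_B = 320/1.083 = 295.4 days.

|τ_A − τ_B| = 144 days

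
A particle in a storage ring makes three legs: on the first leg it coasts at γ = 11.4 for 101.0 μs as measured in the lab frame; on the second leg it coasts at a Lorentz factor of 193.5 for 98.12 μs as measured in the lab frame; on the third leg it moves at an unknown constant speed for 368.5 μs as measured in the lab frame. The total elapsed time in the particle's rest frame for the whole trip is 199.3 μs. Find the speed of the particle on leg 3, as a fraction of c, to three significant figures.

β = 0.857

Leg 1: γ = 11.4; τ_1 = 101.0/11.40 = 8.860 μs.
Leg 2: γ = 193.5; τ_2 = 98.12/193.5 = 0.5071 μs.
Leg 3: speed unknown; τ_3 = 368.5/γ_3.
Total proper time: 8.860 + 0.5071 + τ_3 = 199.3, so τ_3 = 199.3 − 9.367 = 189.9 μs.
γ_3 = 368.5/189.9 = 1.940; β = √(1 − 1/γ²) = √0.7343.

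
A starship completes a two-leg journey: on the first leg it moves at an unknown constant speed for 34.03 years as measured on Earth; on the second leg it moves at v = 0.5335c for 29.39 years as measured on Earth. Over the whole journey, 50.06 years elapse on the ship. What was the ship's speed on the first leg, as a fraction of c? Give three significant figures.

β = 0.672

Leg 1: speed unknown; τ_1 = 34.03/γ_1.
Leg 2: γ = 1/√(1 − 0.5335²) = 1/√0.7154 = 1.182; τ_2 = 29.39/1.182 = 24.86 years.
Total proper time: τ_1 + 24.86 = 50.06, so τ_1 = 50.06 − 24.86 = 25.20 years.
γ_1 = 34.03/25.20 = 1.350; β = √(1 − 1/γ²) = √0.4515.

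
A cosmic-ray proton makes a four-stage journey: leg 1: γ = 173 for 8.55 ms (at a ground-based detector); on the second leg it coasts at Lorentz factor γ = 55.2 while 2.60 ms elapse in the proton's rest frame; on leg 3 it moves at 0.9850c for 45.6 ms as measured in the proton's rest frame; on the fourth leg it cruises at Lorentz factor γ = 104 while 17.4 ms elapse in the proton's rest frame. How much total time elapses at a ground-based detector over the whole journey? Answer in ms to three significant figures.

Δt = 2230 ms

Leg 1: 8.55 ms is already measured at a ground-based detector.
Leg 2: γ = 55.2; Δt_2 = 55.20 × 2.60 = 143.5 ms.
Leg 3: γ = 1/√(1 − 0.9850²) = 1/√0.02977 = 5.795; Δt_3 = 5.795 × 45.6 = 264.3 ms.
Leg 4: γ = 104; Δt_4 = 104.0 × 17.4 = 1810 ms.
Total: 8.550 + 143.5 + 264.3 + 1810 ms.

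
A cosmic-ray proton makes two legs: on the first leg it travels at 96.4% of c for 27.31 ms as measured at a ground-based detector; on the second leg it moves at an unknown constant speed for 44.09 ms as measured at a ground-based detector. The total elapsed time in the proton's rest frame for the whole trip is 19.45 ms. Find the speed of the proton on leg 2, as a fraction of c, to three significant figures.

Leg 1: β = 0.964; γ = 1/√(1 − 0.964²) = 1/√0.07070 = 3.761; τ_1 = 27.31/3.761 = 7.262 ms.
Leg 2: speed unknown; τ_2 = 44.09/γ_2.
Total proper time: 7.262 + τ_2 = 19.45, so τ_2 = 19.45 − 7.262 = 12.19 ms.
γ_2 = 44.09/12.19 = 3.617; β = √(1 − 1/γ²) = √0.9236.

β = 0.961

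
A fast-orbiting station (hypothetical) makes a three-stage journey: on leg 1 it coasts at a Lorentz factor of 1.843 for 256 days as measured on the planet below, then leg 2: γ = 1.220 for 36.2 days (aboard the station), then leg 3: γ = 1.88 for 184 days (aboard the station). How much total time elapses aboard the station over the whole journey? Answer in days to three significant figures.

τ = 359 days

Leg 1: γ = 1.843; τ_1 = 256/1.843 = 138.9 days.
Leg 2: 36.2 days is already measured aboard the station.
Leg 3: 184 days is already measured aboard the station.
Total: 138.9 + 36.20 + 184.0 days.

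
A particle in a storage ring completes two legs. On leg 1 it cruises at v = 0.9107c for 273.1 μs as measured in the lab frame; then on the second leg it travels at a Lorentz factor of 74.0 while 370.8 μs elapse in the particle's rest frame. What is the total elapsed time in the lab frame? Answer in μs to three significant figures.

Δt = 2.77×10⁴ μs

Leg 1: 273.1 μs is already measured in the lab frame.
Leg 2: γ = 74.0; Δt_2 = 74.00 × 370.8 = 2.744×10⁴ μs.
Total: 273.1 + 2.744×10⁴ μs.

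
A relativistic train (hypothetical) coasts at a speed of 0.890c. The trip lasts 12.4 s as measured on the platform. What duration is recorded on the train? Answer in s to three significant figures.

τ = 5.65 s

γ = 1/√(1 − 0.890²) = 1/√0.2079 = 2.193
The interval measured on the platform is the dilated one; the clock on the train measures the proper time τ = Δt/γ = 12.4/2.193 s.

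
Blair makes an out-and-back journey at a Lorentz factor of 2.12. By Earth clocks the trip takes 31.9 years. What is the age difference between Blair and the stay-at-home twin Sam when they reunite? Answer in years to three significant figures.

Δt − τ = 16.9 years

γ = 2.12
Blair's elapsed proper time: τ = 31.9/2.120 = 15.05 years.
Age gap = Δt − τ = 31.9 − 15.05 years.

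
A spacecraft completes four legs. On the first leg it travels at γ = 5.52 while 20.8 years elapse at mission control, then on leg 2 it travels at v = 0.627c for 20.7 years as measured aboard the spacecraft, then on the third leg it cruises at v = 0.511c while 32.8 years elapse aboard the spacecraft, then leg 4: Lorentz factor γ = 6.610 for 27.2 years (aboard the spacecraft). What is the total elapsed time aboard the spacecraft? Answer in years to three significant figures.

Leg 1: γ = 5.52; τ_1 = 20.8/5.520 = 3.768 years.
Leg 2: 20.7 years is already measured aboard the spacecraft.
Leg 3: 32.8 years is already measured aboard the spacecraft.
Leg 4: 27.2 years is already measured aboard the spacecraft.
Total: 3.768 + 20.70 + 32.80 + 27.20 years.

τ = 84.5 years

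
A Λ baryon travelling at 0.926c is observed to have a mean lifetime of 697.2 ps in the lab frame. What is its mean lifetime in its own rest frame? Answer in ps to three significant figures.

τ₀ = 263 ps

γ = 1/√(1 − 0.926²) = 1/√0.1425 = 2.649
The lab-frame lifetime is the dilated interval; the proper lifetime is τ₀ = Δt/γ = 697.2/2.649 ps.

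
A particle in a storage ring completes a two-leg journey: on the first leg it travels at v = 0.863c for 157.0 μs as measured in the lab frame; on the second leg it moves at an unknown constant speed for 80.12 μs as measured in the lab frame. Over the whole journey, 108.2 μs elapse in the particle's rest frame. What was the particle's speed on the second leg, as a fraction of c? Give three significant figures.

Leg 1: γ = 1/√(1 − 0.863²) = 1/√0.2552 = 1.979; τ_1 = 157.0/1.979 = 79.32 μs.
Leg 2: speed unknown; τ_2 = 80.12/γ_2.
Total proper time: 79.32 + τ_2 = 108.2, so τ_2 = 108.2 − 79.32 = 28.88 μs.
γ_2 = 80.12/28.88 = 2.774; β = √(1 − 1/γ²) = √0.8700.

β = 0.933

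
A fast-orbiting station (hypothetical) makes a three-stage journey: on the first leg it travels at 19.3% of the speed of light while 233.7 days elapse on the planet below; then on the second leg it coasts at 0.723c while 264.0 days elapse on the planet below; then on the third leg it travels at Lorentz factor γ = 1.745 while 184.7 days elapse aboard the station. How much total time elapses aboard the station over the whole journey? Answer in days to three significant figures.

Leg 1: β = 0.193; γ = 1/√(1 − 0.193²) = 1/√0.9628 = 1.019; τ_1 = 233.7/1.019 = 229.3 days.
Leg 2: γ = 1/√(1 − 0.723²) = 1/√0.4773 = 1.447; τ_2 = 264.0/1.447 = 182.4 days.
Leg 3: 184.7 days is already measured aboard the station.
Total: 229.3 + 182.4 + 184.7 days.

τ = 596 days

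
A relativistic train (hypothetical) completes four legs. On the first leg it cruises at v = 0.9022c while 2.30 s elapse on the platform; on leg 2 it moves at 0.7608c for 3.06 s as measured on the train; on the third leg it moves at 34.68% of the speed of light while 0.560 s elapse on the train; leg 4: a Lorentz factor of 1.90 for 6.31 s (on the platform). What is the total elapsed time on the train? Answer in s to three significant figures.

τ = 7.93 s

Leg 1: γ = 1/√(1 − 0.9022²) = 1/√0.1860 = 2.318; τ_1 = 2.30/2.318 = 0.9920 s.
Leg 2: 3.06 s is already measured on the train.
Leg 3: 0.560 s is already measured on the train.
Leg 4: γ = 1.90; τ_4 = 6.31/1.900 = 3.321 s.
Total: 0.9920 + 3.060 + 0.5600 + 3.321 s.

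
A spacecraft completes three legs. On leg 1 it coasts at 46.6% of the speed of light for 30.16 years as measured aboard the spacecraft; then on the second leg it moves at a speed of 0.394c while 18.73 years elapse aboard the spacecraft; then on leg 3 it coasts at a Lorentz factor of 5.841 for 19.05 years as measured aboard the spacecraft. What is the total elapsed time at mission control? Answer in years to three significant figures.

Δt = 166 years

Leg 1: β = 0.466; γ = 1/√(1 − 0.466²) = 1/√0.7828 = 1.130; Δt_1 = 1.130 × 30.16 = 34.09 years.
Leg 2: γ = 1/√(1 − 0.394²) = 1/√0.8448 = 1.088; Δt_2 = 1.088 × 18.73 = 20.38 years.
Leg 3: γ = 5.841; Δt_3 = 5.841 × 19.05 = 111.3 years.
Total: 34.09 + 20.38 + 111.3 years.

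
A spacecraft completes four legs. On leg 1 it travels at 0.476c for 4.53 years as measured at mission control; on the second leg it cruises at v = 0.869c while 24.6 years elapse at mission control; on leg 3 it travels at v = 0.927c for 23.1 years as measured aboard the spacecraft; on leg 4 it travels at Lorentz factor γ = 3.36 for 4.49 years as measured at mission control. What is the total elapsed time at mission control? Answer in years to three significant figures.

Δt = 95.2 years

Leg 1: 4.53 years is already measured at mission control.
Leg 2: 24.6 years is already measured at mission control.
Leg 3: γ = 1/√(1 − 0.927²) = 1/√0.1407 = 2.666; Δt_3 = 2.666 × 23.1 = 61.59 years.
Leg 4: 4.49 years is already measured at mission control.
Total: 4.530 + 24.60 + 61.59 + 4.490 years.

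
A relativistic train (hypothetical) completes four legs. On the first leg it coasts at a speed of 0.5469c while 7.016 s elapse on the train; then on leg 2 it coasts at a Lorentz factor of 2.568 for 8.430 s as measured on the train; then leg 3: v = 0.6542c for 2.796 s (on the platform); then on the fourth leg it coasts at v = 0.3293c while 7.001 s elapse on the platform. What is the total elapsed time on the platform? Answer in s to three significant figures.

Leg 1: γ = 1/√(1 − 0.5469²) = 1/√0.7009 = 1.194; Δt_1 = 1.194 × 7.016 = 8.380 s.
Leg 2: γ = 2.568; Δt_2 = 2.568 × 8.430 = 21.65 s.
Leg 3: 2.796 s is already measured on the platform.
Leg 4: 7.001 s is already measured on the platform.
Total: 8.380 + 21.65 + 2.796 + 7.001 s.

Δt = 39.8 s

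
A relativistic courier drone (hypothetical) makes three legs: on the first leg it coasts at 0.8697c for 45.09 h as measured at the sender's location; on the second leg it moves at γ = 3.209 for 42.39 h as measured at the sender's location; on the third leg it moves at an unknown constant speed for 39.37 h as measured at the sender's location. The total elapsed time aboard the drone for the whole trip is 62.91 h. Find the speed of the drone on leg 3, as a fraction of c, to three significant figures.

β = 0.717

Leg 1: γ = 1/√(1 − 0.8697²) = 1/√0.2436 = 2.026; τ_1 = 45.09/2.026 = 22.26 h.
Leg 2: γ = 3.209; τ_2 = 42.39/3.209 = 13.21 h.
Leg 3: speed unknown; τ_3 = 39.37/γ_3.
Total proper time: 22.26 + 13.21 + τ_3 = 62.91, so τ_3 = 62.91 − 35.47 = 27.44 h.
γ_3 = 39.37/27.44 = 1.435; β = √(1 − 1/γ²) = √0.5141.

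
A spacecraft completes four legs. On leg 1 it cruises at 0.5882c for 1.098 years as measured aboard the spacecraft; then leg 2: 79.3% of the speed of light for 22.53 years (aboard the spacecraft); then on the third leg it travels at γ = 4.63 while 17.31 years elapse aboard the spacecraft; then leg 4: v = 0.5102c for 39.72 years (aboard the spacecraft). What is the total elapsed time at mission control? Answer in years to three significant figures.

Δt = 165 years

Leg 1: γ = 1/√(1 − 0.5882²) = 1/√0.6540 = 1.237; Δt_1 = 1.237 × 1.098 = 1.358 years.
Leg 2: β = 0.793; γ = 1/√(1 − 0.793²) = 1/√0.3712 = 1.641; Δt_2 = 1.641 × 22.53 = 36.98 years.
Leg 3: γ = 4.63; Δt_3 = 4.630 × 17.31 = 80.15 years.
Leg 4: γ = 1/√(1 − 0.5102²) = 1/√0.7397 = 1.163; Δt_4 = 1.163 × 39.72 = 46.18 years.
Total: 1.358 + 36.98 + 80.15 + 46.18 years.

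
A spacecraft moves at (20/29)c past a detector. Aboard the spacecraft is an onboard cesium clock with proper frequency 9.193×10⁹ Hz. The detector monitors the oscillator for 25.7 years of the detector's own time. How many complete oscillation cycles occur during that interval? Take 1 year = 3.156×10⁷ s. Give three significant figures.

N = 5.40×10¹⁸

γ = 1/√(1 − (20/29)²) = 29/21 ≈ 1.381
During 25.7 years of lab time, the oscillator's proper time advances by τ = Δt/γ = 25.7/1.381 = 18.61 years = 5.873×10⁸ s.
N = f × τ = 9.193×10⁹ × 5.873×10⁸ = 5.399×10¹⁸.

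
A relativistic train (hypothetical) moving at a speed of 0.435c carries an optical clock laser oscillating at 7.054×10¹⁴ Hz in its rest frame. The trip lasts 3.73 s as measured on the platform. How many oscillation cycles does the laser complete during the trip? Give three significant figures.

γ = 1/√(1 − 0.435²) = 1/√0.8108 = 1.111
The oscillator's own cycle count is N = f × τ where τ is the proper time on the train. τ = Δt/γ = 3.73/1.111 = 3.359 s = 3.359×10⁰ s.
N = 7.054×10¹⁴ × 3.359×10⁰ = 2.369×10¹⁵.

N = 2.37×10¹⁵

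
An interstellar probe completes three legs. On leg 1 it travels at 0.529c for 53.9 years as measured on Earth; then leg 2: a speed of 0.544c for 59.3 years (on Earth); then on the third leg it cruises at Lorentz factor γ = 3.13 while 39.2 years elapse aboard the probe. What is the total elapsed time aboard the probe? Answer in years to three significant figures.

τ = 135 years

Leg 1: γ = 1/√(1 − 0.529²) = 1/√0.7202 = 1.178; τ_1 = 53.9/1.178 = 45.74 years.
Leg 2: γ = 1/√(1 − 0.544²) = 1/√0.7041 = 1.192; τ_2 = 59.3/1.192 = 49.76 years.
Leg 3: 39.2 years is already measured aboard the probe.
Total: 45.74 + 49.76 + 39.20 years.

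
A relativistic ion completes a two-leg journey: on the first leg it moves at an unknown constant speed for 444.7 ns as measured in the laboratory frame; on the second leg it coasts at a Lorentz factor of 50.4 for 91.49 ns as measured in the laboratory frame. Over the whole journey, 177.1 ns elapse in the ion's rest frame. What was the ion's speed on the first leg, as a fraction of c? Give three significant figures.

β = 0.919

Leg 1: speed unknown; τ_1 = 444.7/γ_1.
Leg 2: γ = 50.4; τ_2 = 91.49/50.40 = 1.815 ns.
Total proper time: τ_1 + 1.815 = 177.1, so τ_1 = 177.1 − 1.815 = 175.3 ns.
γ_1 = 444.7/175.3 = 2.537; β = √(1 − 1/γ²) = √0.8446.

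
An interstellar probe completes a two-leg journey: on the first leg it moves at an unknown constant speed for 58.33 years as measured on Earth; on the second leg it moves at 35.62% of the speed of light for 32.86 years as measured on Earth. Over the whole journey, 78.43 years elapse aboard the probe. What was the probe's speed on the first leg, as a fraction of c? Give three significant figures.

Leg 1: speed unknown; τ_1 = 58.33/γ_1.
Leg 2: β = 0.3562; γ = 1/√(1 − 0.3562²) = 1/√0.8731 = 1.070; τ_2 = 32.86/1.070 = 30.70 years.
Total proper time: τ_1 + 30.70 = 78.43, so τ_1 = 78.43 − 30.70 = 47.73 years.
γ_1 = 58.33/47.73 = 1.222; β = √(1 − 1/γ²) = √0.3306.

β = 0.575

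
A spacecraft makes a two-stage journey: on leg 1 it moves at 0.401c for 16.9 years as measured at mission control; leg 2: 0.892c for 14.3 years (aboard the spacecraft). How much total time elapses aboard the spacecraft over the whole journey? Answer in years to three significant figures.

Leg 1: γ = 1/√(1 − 0.401²) = 1/√0.8392 = 1.092; τ_1 = 16.9/1.092 = 15.48 years.
Leg 2: 14.3 years is already measured aboard the spacecraft.
Total: 15.48 + 14.30 years.

τ = 29.8 years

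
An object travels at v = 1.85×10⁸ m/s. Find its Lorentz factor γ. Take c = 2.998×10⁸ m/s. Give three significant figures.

β = 1.85×10⁸/2.998×10⁸ = 0.6171; γ = 1/√(1 − 0.6171²) = 1.271

γ = 1.27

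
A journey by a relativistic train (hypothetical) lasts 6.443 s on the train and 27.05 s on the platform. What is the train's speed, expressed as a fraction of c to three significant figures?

β = 0.971

The proper time is measured on the train (both events occur at the train's location); Δt is measured on the platform. γ = Δt/τ = 27.05/6.443 = 4.198.
β = √(1 − 1/γ²) = √(1 − 0.05673) = √0.9433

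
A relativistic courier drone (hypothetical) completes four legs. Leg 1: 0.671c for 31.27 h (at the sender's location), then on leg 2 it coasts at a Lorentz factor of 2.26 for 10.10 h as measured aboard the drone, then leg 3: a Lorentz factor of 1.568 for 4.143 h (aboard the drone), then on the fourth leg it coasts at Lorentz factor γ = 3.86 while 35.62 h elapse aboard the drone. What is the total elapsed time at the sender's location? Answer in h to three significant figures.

Δt = 198 h

Leg 1: 31.27 h is already measured at the sender's location.
Leg 2: γ = 2.26; Δt_2 = 2.260 × 10.10 = 22.83 h.
Leg 3: γ = 1.568; Δt_3 = 1.568 × 4.143 = 6.496 h.
Leg 4: γ = 3.86; Δt_4 = 3.860 × 35.62 = 137.5 h.
Total: 31.27 + 22.83 + 6.496 + 137.5 h.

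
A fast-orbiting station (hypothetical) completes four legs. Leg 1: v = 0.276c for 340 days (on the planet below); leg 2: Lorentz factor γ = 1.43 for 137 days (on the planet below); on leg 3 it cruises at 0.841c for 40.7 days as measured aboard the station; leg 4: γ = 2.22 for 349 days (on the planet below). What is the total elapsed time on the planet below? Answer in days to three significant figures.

Leg 1: 340 days is already measured on the planet below.
Leg 2: 137 days is already measured on the planet below.
Leg 3: γ = 1/√(1 − 0.841²) = 1/√0.2927 = 1.848; Δt_3 = 1.848 × 40.7 = 75.23 days.
Leg 4: 349 days is already measured on the planet below.
Total: 340.0 + 137.0 + 75.23 + 349.0 days.

Δt = 901 days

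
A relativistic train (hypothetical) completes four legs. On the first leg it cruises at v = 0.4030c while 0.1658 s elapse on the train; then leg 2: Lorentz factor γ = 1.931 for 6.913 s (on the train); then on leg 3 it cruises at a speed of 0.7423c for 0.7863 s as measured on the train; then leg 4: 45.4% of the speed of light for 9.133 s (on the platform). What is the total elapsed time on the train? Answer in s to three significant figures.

τ = 16.0 s

Leg 1: 0.1658 s is already measured on the train.
Leg 2: 6.913 s is already measured on the train.
Leg 3: 0.7863 s is already measured on the train.
Leg 4: β = 0.454; γ = 1/√(1 − 0.454²) = 1/√0.7939 = 1.122; τ_4 = 9.133/1.122 = 8.138 s.
Total: 0.1658 + 6.913 + 0.7863 + 8.138 s.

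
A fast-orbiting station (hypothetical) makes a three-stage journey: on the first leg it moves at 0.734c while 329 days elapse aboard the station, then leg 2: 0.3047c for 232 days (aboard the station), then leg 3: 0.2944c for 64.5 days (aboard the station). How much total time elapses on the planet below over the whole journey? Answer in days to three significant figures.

Δt = 796 days

Leg 1: γ = 1/√(1 − 0.734²) = 1/√0.4612 = 1.472; Δt_1 = 1.472 × 329 = 484.4 days.
Leg 2: γ = 1/√(1 − 0.3047²) = 1/√0.9072 = 1.050; Δt_2 = 1.050 × 232 = 243.6 days.
Leg 3: γ = 1/√(1 − 0.2944²) = 1/√0.9133 = 1.046; Δt_3 = 1.046 × 64.5 = 67.49 days.
Total: 484.4 + 243.6 + 67.49 days.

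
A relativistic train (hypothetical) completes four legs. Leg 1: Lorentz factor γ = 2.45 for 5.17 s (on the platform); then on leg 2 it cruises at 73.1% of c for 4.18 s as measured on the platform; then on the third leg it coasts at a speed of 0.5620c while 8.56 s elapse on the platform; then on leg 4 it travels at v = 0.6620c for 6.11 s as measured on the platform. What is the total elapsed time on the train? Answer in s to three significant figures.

Leg 1: γ = 2.45; τ_1 = 5.17/2.450 = 2.110 s.
Leg 2: β = 0.731; γ = 1/√(1 − 0.731²) = 1/√0.4656 = 1.465; τ_2 = 4.18/1.465 = 2.852 s.
Leg 3: γ = 1/√(1 − 0.5620²) = 1/√0.6842 = 1.209; τ_3 = 8.56/1.209 = 7.080 s.
Leg 4: γ = 1/√(1 − 0.6620²) = 1/√0.5618 = 1.334; τ_4 = 6.11/1.334 = 4.579 s.
Total: 2.110 + 2.852 + 7.080 + 4.579 s.

τ = 16.6 s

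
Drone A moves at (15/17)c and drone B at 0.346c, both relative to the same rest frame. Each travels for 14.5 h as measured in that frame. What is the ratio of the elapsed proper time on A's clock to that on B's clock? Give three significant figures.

A: γ = 1/√(1 − (15/17)²) = 17/8 = 2.125. B: γ = 1/√(1 − 0.346²) = 1/√0.8803 = 1.066.
τ_A/τ_B = γ_B/γ_A = 1.066/2.125 = 0.5016, so τ_A/τ_B = 0.5016.

τ_A/τ_B = 0.502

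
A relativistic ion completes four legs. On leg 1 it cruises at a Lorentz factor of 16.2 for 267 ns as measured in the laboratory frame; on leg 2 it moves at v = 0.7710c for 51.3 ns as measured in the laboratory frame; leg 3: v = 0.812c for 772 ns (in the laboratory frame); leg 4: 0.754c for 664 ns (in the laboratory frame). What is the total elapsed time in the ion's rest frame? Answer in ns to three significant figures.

Leg 1: γ = 16.2; τ_1 = 267/16.20 = 16.48 ns.
Leg 2: γ = 1/√(1 − 0.7710²) = 1/√0.4056 = 1.570; τ_2 = 51.3/1.570 = 32.67 ns.
Leg 3: γ = 1/√(1 − 0.812²) = 1/√0.3407 = 1.713; τ_3 = 772/1.713 = 450.6 ns.
Leg 4: γ = 1/√(1 − 0.754²) = 1/√0.4315 = 1.522; τ_4 = 664/1.522 = 436.2 ns.
Total: 16.48 + 32.67 + 450.6 + 436.2 ns.

τ = 936 ns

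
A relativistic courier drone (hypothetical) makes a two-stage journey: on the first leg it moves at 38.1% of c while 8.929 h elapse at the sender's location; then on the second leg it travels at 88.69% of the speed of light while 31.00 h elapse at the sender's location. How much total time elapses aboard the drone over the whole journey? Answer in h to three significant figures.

τ = 22.6 h

Leg 1: β = 0.381; γ = 1/√(1 − 0.381²) = 1/√0.8548 = 1.082; τ_1 = 8.929/1.082 = 8.256 h.
Leg 2: β = 0.8869; γ = 1/√(1 − 0.8869²) = 1/√0.2134 = 2.165; τ_2 = 31.00/2.165 = 14.32 h.
Total: 8.256 + 14.32 h.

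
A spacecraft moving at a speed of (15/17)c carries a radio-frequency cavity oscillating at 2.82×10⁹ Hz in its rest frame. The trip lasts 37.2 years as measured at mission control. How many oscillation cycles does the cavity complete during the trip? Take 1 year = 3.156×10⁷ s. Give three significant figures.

γ = 1/√(1 − (15/17)²) = 17/8 = 2.125
The oscillator's own cycle count is N = f × τ where τ is the proper time aboard the spacecraft. τ = Δt/γ = 37.2/2.125 = 17.51 years = 5.525×10⁸ s.
N = 2.82×10⁹ × 5.525×10⁸ = 1.558×10¹⁸.

N = 1.56×10¹⁸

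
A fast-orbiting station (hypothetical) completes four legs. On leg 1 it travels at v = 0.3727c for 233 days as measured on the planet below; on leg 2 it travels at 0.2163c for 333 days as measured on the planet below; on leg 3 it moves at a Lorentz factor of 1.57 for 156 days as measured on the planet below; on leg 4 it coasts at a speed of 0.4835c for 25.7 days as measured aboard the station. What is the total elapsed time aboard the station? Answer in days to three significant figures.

Leg 1: γ = 1/√(1 − 0.3727²) = 1/√0.8611 = 1.078; τ_1 = 233/1.078 = 216.2 days.
Leg 2: γ = 1/√(1 − 0.2163²) = 1/√0.9532 = 1.024; τ_2 = 333/1.024 = 325.1 days.
Leg 3: γ = 1.57; τ_3 = 156/1.570 = 99.36 days.
Leg 4: 25.7 days is already measured aboard the station.
Total: 216.2 + 325.1 + 99.36 + 25.70 days.

τ = 666 days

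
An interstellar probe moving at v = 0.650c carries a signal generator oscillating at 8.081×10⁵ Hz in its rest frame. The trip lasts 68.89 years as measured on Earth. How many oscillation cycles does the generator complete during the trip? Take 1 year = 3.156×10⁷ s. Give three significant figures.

N = 1.34×10¹⁵

γ = 1/√(1 − 0.650²) = 1/√0.5775 = 1.316
The oscillator's own cycle count is N = f × τ where τ is the proper time aboard the probe. τ = Δt/γ = 68.89/1.316 = 52.35 years = 1.652×10⁹ s.
N = 8.081×10⁵ × 1.652×10⁹ = 1.335×10¹⁵.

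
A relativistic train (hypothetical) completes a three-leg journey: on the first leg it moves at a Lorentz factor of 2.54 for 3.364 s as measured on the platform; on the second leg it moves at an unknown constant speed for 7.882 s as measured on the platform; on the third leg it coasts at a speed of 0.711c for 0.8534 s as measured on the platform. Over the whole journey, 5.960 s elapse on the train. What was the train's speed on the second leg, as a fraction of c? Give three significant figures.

β = 0.859

Leg 1: γ = 2.54; τ_1 = 3.364/2.540 = 1.324 s.
Leg 2: speed unknown; τ_2 = 7.882/γ_2.
Leg 3: γ = 1/√(1 − 0.711²) = 1/√0.4945 = 1.422; τ_3 = 0.8534/1.422 = 0.6001 s.
Total proper time: 1.324 + τ_2 + 0.6001 = 5.960, so τ_2 = 5.960 − 1.925 = 4.035 s.
γ_2 = 7.882/4.035 = 1.953; β = √(1 − 1/γ²) = √0.7379.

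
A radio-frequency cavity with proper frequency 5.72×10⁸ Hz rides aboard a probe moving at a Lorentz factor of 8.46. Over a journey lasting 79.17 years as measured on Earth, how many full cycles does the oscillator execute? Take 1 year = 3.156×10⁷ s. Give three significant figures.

γ = 8.46
The oscillator's own cycle count is N = f × τ where τ is the proper time aboard the probe. τ = Δt/γ = 79.17/8.460 = 9.358 years = 2.953×10⁸ s.
N = 5.72×10⁸ × 2.953×10⁸ = 1.689×10¹⁷.

N = 1.69×10¹⁷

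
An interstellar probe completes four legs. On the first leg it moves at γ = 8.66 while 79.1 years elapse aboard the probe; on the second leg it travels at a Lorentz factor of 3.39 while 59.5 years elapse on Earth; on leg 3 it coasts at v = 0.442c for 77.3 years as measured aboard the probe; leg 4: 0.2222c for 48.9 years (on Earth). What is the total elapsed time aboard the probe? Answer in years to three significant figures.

τ = 222 years

Leg 1: 79.1 years is already measured aboard the probe.
Leg 2: γ = 3.39; τ_2 = 59.5/3.390 = 17.55 years.
Leg 3: 77.3 years is already measured aboard the probe.
Leg 4: γ = 1/√(1 − 0.2222²) = 1/√0.9506 = 1.026; τ_4 = 48.9/1.026 = 47.68 years.
Total: 79.10 + 17.55 + 77.30 + 47.68 years.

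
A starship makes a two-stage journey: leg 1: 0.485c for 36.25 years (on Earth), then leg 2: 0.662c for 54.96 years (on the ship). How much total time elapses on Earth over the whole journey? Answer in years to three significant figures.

Leg 1: 36.25 years is already measured on Earth.
Leg 2: γ = 1/√(1 − 0.662²) = 1/√0.5618 = 1.334; Δt_2 = 1.334 × 54.96 = 73.33 years.
Total: 36.25 + 73.33 years.

Δt = 110 years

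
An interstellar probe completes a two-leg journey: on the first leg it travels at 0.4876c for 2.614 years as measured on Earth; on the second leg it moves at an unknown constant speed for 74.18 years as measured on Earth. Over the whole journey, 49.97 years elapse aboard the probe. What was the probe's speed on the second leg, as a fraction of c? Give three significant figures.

β = 0.766

Leg 1: γ = 1/√(1 − 0.4876²) = 1/√0.7622 = 1.145; τ_1 = 2.614/1.145 = 2.282 years.
Leg 2: speed unknown; τ_2 = 74.18/γ_2.
Total proper time: 2.282 + τ_2 = 49.97, so τ_2 = 49.97 − 2.282 = 47.69 years.
γ_2 = 74.18/47.69 = 1.556; β = √(1 − 1/γ²) = √0.5867.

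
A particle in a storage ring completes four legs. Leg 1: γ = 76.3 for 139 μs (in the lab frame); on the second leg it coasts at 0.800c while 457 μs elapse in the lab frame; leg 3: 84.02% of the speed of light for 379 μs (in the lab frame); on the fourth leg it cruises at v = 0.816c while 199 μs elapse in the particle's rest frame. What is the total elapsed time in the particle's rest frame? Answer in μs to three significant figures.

τ = 681 μs

Leg 1: γ = 76.3; τ_1 = 139/76.30 = 1.822 μs.
Leg 2: γ = 1/√(1 − 0.800²) = 5/3 ≈ 1.667; τ_2 = 457/1.667 = 274.2 μs.
Leg 3: β = 0.8402; γ = 1/√(1 − 0.8402²) = 1/√0.2941 = 1.844; τ_3 = 379/1.844 = 205.5 μs.
Leg 4: 199 μs is already measured in the particle's rest frame.
Total: 1.822 + 274.2 + 205.5 + 199.0 μs.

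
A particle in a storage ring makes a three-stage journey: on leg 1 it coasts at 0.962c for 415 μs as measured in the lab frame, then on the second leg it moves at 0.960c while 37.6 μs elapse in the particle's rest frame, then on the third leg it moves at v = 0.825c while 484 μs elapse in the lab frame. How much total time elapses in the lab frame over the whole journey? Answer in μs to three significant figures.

Δt = 1030 μs

Leg 1: 415 μs is already measured in the lab frame.
Leg 2: γ = 1/√(1 − 0.960²) = 25/7 ≈ 3.571; Δt_2 = 3.571 × 37.6 = 134.3 μs.
Leg 3: 484 μs is already measured in the lab frame.
Total: 415.0 + 134.3 + 484.0 μs.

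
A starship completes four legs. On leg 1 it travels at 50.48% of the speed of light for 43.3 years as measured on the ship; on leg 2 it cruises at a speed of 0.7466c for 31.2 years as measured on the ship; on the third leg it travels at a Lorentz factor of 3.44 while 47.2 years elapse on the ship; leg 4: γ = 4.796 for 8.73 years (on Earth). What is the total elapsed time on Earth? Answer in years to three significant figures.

Δt = 268 years

Leg 1: β = 0.5048; γ = 1/√(1 − 0.5048²) = 1/√0.7452 = 1.158; Δt_1 = 1.158 × 43.3 = 50.16 years.
Leg 2: γ = 1/√(1 − 0.7466²) = 1/√0.4426 = 1.503; Δt_2 = 1.503 × 31.2 = 46.90 years.
Leg 3: γ = 3.44; Δt_3 = 3.440 × 47.2 = 162.4 years.
Leg 4: 8.73 years is already measured on Earth.
Total: 50.16 + 46.90 + 162.4 + 8.730 years.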